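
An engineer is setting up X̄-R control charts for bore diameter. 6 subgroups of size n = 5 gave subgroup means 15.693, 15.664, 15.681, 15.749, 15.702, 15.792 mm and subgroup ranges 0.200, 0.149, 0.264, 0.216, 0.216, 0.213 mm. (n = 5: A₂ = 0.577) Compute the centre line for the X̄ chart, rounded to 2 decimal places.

X̄̄ = (15.693 + 15.664 + 15.681 + 15.749 + 15.702 + 15.792) / 6 = 94.2810 / 6 = 15.7135
CL = X̄̄ = 15.7135

15.71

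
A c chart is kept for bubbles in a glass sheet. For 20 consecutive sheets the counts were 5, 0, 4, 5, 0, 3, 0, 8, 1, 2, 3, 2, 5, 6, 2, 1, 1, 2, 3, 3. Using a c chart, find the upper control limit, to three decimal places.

c̄ = (5 + 0 + 4 + 5 + 0 + 3 + 0 + 8 + 1 + 2 + 3 + 2 + 5 + 6 + 2 + 1 + 1 + 2 + 3 + 3) / 20 = 56 / 20 = 2.8000
UCL = c̄ + 3√c̄ = 2.8000 + 3 × √2.8000 = 2.8000 + 3 × 1.6733 = 7.8200

7.820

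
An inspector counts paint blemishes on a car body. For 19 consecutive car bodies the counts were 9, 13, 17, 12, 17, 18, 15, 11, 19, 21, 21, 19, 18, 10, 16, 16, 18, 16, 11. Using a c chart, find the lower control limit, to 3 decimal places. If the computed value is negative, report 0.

c̄ = (9 + 13 + 17 + 12 + 17 + 18 + 15 + 11 + 19 + 21 + 21 + 19 + 18 + 10 + 16 + 16 + 18 + 16 + 11) / 19 = 297 / 19 = 15.6316
LCL = c̄ − 3√c̄ = 15.6316 − 3 × 3.9537 = 3.7705

3.771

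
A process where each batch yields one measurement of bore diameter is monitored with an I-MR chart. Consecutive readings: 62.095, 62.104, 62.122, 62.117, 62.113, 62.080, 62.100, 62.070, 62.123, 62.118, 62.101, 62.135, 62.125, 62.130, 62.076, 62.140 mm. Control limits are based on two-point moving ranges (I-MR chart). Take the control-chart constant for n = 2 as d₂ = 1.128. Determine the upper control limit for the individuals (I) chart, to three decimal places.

62.173

X̄ = (62.095 + 62.104 + 62.122 + 62.117 + 62.113 + 62.080 + 62.100 + 62.070 + 62.123 + 62.118 + 62.101 + 62.135 + 62.125 + 62.130 + 62.076 + 62.140) / 16 = 62.1093
Moving ranges: 0.009, 0.018, 0.005, 0.004, 0.033, 0.020, 0.030, 0.053, 0.005, 0.017, 0.034, 0.010, 0.005, 0.054, 0.064; M̄R̄ = 0.3610 / 15 = 0.0241
UCL = X̄ + 3·M̄R̄/d₂ = 62.1093 + 3 × 0.0241 / 1.128 = 62.1733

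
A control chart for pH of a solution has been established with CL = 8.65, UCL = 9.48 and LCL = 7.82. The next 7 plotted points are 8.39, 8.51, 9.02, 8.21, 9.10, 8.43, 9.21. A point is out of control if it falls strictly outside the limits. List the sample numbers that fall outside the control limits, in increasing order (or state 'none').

none

All 7 points lie within [7.82, 9.48].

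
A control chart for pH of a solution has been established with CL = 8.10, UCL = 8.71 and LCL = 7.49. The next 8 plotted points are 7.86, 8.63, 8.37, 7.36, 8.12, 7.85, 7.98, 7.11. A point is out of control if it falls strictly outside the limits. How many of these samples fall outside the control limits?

2

Compare each point to [7.49, 8.71]: sample 4 = 7.36 < LCL; sample 8 = 7.11 < LCL.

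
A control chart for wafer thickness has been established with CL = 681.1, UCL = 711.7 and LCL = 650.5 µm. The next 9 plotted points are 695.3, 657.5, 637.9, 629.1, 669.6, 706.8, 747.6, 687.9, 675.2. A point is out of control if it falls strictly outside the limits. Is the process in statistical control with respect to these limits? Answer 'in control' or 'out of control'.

Compare each point to [650.5, 711.7]: sample 3 = 637.9 < LCL; sample 4 = 629.1 < LCL; sample 7 = 747.6 > UCL.

out of control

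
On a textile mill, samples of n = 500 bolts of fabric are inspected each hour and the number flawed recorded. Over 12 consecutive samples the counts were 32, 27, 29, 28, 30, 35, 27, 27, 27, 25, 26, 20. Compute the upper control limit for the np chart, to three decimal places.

43.109

p̄ = Σdᵢ / (k·n) = 333 / (12 × 500) = 0.05550
UCL = np̄ + 3·√(np̄(1−p̄)) = 27.7500 + 3 × √(27.7500×0.94450) = 27.7500 + 3 × 5.1196 = 43.1087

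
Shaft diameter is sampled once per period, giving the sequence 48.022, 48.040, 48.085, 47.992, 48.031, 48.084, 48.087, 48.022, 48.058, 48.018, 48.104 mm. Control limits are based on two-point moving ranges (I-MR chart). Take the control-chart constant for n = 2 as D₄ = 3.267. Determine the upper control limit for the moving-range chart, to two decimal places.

0.16

Moving ranges: 0.018, 0.045, 0.093, 0.039, 0.053, 0.003, 0.065, 0.036, 0.040, 0.086; M̄R̄ = 0.4780 / 10 = 0.0478
UCL_MR = D₄·M̄R̄ = 3.267 × 0.0478 = 0.1562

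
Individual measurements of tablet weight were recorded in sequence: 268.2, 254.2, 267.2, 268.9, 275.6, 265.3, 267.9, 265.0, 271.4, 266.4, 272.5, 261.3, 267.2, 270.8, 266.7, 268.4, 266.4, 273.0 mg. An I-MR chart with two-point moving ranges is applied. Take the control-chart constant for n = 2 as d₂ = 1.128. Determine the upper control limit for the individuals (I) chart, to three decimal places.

X̄ = (268.2 + 254.2 + 267.2 + 268.9 + 275.6 + 265.3 + 267.9 + 265.0 + 271.4 + 266.4 + 272.5 + 261.3 + 267.2 + 270.8 + 266.7 + 268.4 + 266.4 + 273.0) / 18 = 267.5778
Moving ranges: 14.0, 13.0, 1.7, 6.7, 10.3, 2.6, 2.9, 6.4, 5.0, 6.1, 11.2, 5.9, 3.6, 4.1, 1.7, 2.0, 6.6; M̄R̄ = 103.8000 / 17 = 6.1059
UCL = X̄ + 3·M̄R̄/d₂ = 267.5778 + 3 × 6.1059 / 1.128 = 283.8168

283.817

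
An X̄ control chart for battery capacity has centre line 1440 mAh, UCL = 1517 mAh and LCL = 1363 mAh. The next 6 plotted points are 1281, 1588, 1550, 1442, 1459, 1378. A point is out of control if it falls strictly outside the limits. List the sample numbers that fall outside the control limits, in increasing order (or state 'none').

Compare each point to [1363, 1517]: sample 1 = 1281 < LCL; sample 2 = 1588 > UCL; sample 3 = 1550 > UCL.

1, 2, 3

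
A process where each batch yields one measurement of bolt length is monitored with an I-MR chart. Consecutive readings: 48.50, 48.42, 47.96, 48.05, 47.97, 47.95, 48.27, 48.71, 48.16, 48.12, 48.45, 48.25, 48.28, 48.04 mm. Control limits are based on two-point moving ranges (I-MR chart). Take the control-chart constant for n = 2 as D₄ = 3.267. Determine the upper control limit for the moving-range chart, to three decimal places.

Moving ranges: 0.08, 0.46, 0.09, 0.08, 0.02, 0.32, 0.44, 0.55, 0.04, 0.33, 0.20, 0.03, 0.24; M̄R̄ = 2.8800 / 13 = 0.2215
UCL_MR = D₄·M̄R̄ = 3.267 × 0.2215 = 0.7238

0.724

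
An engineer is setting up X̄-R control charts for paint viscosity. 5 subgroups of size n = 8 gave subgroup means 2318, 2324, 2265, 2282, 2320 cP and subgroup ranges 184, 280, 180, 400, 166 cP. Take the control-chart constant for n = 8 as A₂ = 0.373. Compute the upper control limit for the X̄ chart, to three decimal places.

2392.066

X̄̄ = (2318 + 2324 + 2265 + 2282 + 2320) / 5 = 11509.0000 / 5 = 2301.8000
R̄ = (184 + 280 + 180 + 400 + 166) / 5 = 1210.0000 / 5 = 242.0000
UCL = X̄̄ + A₂·R̄ = 2301.8000 + 0.373 × 242.0000 = 2392.0660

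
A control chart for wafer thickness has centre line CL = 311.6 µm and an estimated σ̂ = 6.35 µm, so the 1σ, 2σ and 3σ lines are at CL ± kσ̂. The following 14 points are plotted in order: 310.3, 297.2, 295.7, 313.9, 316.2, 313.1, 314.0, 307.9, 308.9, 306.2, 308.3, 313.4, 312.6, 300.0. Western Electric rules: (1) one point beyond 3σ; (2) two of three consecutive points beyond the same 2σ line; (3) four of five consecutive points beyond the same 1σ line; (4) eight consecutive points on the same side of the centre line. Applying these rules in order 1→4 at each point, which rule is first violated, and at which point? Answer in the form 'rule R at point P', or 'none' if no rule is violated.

rule 2 at point 3

Zone of each point (C = within 1σ̂, B = 1σ̂–2σ̂, A = 2σ̂–3σ̂, * = beyond 3σ̂; sign = side of CL): 1:-C, 2:-A, 3:-A, 4:+C, 5:+C, 6:+C, 7:+C, 8:-C, 9:-C, 10:-C, 11:-C, 12:+C, 13:+C, 14:-B
Rule 2 (two of three consecutive points beyond the same 2σ limit) is satisfied at point 3.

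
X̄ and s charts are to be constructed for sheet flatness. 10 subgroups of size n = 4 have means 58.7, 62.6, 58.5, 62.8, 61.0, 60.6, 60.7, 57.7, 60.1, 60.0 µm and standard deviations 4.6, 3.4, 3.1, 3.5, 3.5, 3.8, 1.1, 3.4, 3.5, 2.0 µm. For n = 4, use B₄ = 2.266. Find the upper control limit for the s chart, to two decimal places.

7.23

s̄ = (4.6 + 3.4 + 3.1 + 3.5 + 3.5 + 3.8 + 1.1 + 3.4 + 3.5 + 2.0) / 10 = 3.1900
UCL_s = B₄·s̄ = 2.266 × 3.1900 = 7.2285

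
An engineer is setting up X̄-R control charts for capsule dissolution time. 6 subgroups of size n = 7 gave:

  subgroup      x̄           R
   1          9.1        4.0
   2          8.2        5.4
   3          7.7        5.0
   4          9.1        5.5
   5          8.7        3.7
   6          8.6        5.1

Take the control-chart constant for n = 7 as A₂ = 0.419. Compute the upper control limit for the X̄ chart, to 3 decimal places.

X̄̄ = (9.1 + 8.2 + 7.7 + 9.1 + 8.7 + 8.6) / 6 = 51.4000 / 6 = 8.5667
R̄ = (4.0 + 5.4 + 5.0 + 5.5 + 3.7 + 5.1) / 6 = 28.7000 / 6 = 4.7833
UCL = X̄̄ + A₂·R̄ = 8.5667 + 0.419 × 4.7833 = 10.5709

10.571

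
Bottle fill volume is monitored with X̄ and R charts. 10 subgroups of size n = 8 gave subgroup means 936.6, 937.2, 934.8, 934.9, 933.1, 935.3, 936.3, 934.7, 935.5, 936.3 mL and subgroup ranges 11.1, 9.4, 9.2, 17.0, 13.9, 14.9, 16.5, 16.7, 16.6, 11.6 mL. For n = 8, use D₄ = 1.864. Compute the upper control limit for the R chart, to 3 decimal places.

25.518

R̄ = (11.1 + 9.4 + 9.2 + 17.0 + 13.9 + 14.9 + 16.5 + 16.7 + 16.6 + 11.6) / 10 = 136.9000 / 10 = 13.6900
UCL_R = D₄·R̄ = 1.864 × 13.6900 = 25.5182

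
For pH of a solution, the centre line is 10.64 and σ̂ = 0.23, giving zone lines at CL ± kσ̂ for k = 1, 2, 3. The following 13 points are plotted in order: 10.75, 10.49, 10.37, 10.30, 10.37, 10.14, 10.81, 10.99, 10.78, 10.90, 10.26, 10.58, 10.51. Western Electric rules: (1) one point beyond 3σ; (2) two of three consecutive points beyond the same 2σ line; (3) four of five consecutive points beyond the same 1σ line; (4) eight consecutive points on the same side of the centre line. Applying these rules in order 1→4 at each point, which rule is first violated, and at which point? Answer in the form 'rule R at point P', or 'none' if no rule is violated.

Zone of each point (C = within 1σ̂, B = 1σ̂–2σ̂, A = 2σ̂–3σ̂, * = beyond 3σ̂; sign = side of CL): 1:+C, 2:-C, 3:-B, 4:-B, 5:-B, 6:-A, 7:+C, 8:+B, 9:+C, 10:+B, 11:-B, 12:-C, 13:-C
Rule 3 (four of five consecutive points beyond the same 1σ limit) is satisfied at point 6.

rule 3 at point 6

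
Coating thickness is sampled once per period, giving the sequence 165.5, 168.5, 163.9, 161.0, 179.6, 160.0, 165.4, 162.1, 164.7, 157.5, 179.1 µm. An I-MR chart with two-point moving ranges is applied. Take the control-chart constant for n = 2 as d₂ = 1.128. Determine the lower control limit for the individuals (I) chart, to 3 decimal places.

142.501

X̄ = (165.5 + 168.5 + 163.9 + 161.0 + 179.6 + 160.0 + 165.4 + 162.1 + 164.7 + 157.5 + 179.1) / 11 = 166.1182
Moving ranges: 3.0, 4.6, 2.9, 18.6, 19.6, 5.4, 3.3, 2.6, 7.2, 21.6; M̄R̄ = 88.8000 / 10 = 8.8800
LCL = X̄ − 3·M̄R̄/d₂ = 166.1182 − 3 × 8.8800 / 1.128 = 142.5012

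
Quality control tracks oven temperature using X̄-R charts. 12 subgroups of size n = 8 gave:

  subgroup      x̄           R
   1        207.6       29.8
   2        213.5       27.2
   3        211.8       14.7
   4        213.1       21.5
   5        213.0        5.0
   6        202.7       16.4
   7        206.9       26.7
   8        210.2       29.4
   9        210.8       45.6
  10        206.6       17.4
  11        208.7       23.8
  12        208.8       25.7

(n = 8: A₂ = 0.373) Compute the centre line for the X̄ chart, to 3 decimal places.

209.475

X̄̄ = (207.6 + 213.5 + 211.8 + 213.1 + 213.0 + 202.7 + 206.9 + 210.2 + 210.8 + 206.6 + 208.7 + 208.8) / 12 = 2513.7000 / 12 = 209.4750
CL = X̄̄ = 209.4750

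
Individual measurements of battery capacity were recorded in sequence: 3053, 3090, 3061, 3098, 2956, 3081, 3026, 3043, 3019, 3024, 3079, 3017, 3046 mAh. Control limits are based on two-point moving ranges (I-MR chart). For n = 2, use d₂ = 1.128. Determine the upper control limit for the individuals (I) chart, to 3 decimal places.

X̄ = (3053 + 3090 + 3061 + 3098 + 2956 + 3081 + 3026 + 3043 + 3019 + 3024 + 3079 + 3017 + 3046) / 13 = 3045.6154
Moving ranges: 37, 29, 37, 142, 125, 55, 17, 24, 5, 55, 62, 29; M̄R̄ = 617.0000 / 12 = 51.4167
UCL = X̄ + 3·M̄R̄/d₂ = 3045.6154 + 3 × 51.4167 / 1.128 = 3182.3618

3182.362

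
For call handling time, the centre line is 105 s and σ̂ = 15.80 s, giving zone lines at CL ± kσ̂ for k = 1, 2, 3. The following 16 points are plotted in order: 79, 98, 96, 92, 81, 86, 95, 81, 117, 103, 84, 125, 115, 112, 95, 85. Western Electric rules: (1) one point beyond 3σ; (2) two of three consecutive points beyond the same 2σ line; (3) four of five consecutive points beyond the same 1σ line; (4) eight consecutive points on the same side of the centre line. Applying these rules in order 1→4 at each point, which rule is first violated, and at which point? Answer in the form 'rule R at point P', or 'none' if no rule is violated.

rule 4 at point 8

Zone of each point (C = within 1σ̂, B = 1σ̂–2σ̂, A = 2σ̂–3σ̂, * = beyond 3σ̂; sign = side of CL): 1:-B, 2:-C, 3:-C, 4:-C, 5:-B, 6:-B, 7:-C, 8:-B, 9:+C, 10:-C, 11:-B, 12:+B, 13:+C, 14:+C, 15:-C, 16:-B
Rule 4 (eight consecutive points on the same side of the centre line) is satisfied at point 8.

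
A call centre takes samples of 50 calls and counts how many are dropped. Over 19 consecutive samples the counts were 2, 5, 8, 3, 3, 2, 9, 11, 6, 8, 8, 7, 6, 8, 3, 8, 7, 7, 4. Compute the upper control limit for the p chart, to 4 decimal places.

0.2594

p̄ = Σdᵢ / (k·n) = 115 / (19 × 50) = 0.12105
UCL = p̄ + 3·√(p̄(1−p̄)/n) = 0.12105 + 3 × √(0.12105×0.87895/50) = 0.12105 + 3 × 0.04613 = 0.25944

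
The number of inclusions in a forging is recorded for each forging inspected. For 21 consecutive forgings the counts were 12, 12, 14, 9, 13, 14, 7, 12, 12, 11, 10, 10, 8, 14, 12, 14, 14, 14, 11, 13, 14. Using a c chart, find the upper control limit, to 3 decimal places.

c̄ = (12 + 12 + 14 + 9 + 13 + 14 + 7 + 12 + 12 + 11 + 10 + 10 + 8 + 14 + 12 + 14 + 14 + 14 + 11 + 13 + 14) / 21 = 250 / 21 = 11.9048
UCL = c̄ + 3√c̄ = 11.9048 + 3 × √11.9048 = 11.9048 + 3 × 3.4503 = 22.2557

22.256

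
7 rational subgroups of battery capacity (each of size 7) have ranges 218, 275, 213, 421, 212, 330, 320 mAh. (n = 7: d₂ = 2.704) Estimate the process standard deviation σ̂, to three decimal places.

R̄ = (218 + 275 + 213 + 421 + 212 + 330 + 320) / 7 = 284.1429
σ̂ = R̄ / d₂ = 284.1429 / 2.704 = 105.0824

105.082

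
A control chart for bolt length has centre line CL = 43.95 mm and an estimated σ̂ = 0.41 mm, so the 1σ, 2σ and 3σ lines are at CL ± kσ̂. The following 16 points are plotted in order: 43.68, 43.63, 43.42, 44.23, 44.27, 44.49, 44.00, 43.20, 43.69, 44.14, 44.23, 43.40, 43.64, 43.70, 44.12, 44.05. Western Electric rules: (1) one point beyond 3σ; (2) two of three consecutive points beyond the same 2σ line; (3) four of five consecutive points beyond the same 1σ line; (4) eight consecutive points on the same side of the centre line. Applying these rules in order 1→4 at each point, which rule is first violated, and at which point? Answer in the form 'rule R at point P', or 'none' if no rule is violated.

none

Zone of each point (C = within 1σ̂, B = 1σ̂–2σ̂, A = 2σ̂–3σ̂, * = beyond 3σ̂; sign = side of CL): 1:-C, 2:-C, 3:-B, 4:+C, 5:+C, 6:+B, 7:+C, 8:-B, 9:-C, 10:+C, 11:+C, 12:-B, 13:-C, 14:-C, 15:+C, 16:+C
No rule fires across all 16 points.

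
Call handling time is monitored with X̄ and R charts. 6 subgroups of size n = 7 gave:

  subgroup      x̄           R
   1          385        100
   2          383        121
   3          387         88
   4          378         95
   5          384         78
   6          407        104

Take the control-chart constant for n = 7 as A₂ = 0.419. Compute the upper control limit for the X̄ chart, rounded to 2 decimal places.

X̄̄ = (385 + 383 + 387 + 378 + 384 + 407) / 6 = 2324.0000 / 6 = 387.3333
R̄ = (100 + 121 + 88 + 95 + 78 + 104) / 6 = 586.0000 / 6 = 97.6667
UCL = X̄̄ + A₂·R̄ = 387.3333 + 0.419 × 97.6667 = 428.2557

428.26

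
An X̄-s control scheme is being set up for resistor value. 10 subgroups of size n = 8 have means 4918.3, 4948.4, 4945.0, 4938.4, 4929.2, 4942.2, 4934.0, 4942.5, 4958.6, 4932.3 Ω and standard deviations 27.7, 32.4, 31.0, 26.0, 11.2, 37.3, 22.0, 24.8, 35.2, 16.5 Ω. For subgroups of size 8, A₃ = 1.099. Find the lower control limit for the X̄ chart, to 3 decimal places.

4909.865

X̄̄ = (4918.3 + 4948.4 + 4945.0 + 4938.4 + 4929.2 + 4942.2 + 4934.0 + 4942.5 + 4958.6 + 4932.3) / 10 = 4938.8900
s̄ = (27.7 + 32.4 + 31.0 + 26.0 + 11.2 + 37.3 + 22.0 + 24.8 + 35.2 + 16.5) / 10 = 26.4100
LCL = X̄̄ − A₃·s̄ = 4938.8900 − 1.099 × 26.4100 = 4909.8654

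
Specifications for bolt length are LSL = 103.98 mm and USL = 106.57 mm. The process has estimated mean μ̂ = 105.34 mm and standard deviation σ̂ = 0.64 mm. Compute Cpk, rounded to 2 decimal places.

Cpu = (USL − μ̂) / (3σ̂) = (106.57 − 105.34) / (3 × 0.64) = 0.6406; Cpl = (μ̂ − LSL) / (3σ̂) = (105.34 − 103.98) / (3 × 0.64) = 0.7083; Cpk = min(Cpu, Cpl) = 0.6406

0.64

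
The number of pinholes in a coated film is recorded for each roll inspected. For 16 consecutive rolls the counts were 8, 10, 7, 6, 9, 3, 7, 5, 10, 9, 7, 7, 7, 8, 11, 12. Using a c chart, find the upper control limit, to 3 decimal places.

c̄ = (8 + 10 + 7 + 6 + 9 + 3 + 7 + 5 + 10 + 9 + 7 + 7 + 7 + 8 + 11 + 12) / 16 = 126 / 16 = 7.8750
UCL = c̄ + 3√c̄ = 7.8750 + 3 × √7.8750 = 7.8750 + 3 × 2.8062 = 16.2937

16.294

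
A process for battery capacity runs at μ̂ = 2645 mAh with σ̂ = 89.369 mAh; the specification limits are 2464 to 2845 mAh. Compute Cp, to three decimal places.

Cp = (USL − LSL) / (6σ̂) = (2845 − 2464) / (6 × 89.369) = 381.0000 / 536.2140 = 0.7105

0.711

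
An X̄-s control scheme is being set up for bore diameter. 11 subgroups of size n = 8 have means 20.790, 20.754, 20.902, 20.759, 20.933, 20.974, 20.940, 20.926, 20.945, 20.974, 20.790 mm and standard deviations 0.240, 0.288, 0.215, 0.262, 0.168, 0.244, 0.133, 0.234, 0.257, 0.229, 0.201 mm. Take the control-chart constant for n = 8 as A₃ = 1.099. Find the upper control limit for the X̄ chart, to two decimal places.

21.13

X̄̄ = (20.790 + 20.754 + 20.902 + 20.759 + 20.933 + 20.974 + 20.940 + 20.926 + 20.945 + 20.974 + 20.790) / 11 = 20.8806
s̄ = (0.240 + 0.288 + 0.215 + 0.262 + 0.168 + 0.244 + 0.133 + 0.234 + 0.257 + 0.229 + 0.201) / 11 = 0.2246
UCL = X̄̄ + A₃·s̄ = 20.8806 + 1.099 × 0.2246 = 21.1275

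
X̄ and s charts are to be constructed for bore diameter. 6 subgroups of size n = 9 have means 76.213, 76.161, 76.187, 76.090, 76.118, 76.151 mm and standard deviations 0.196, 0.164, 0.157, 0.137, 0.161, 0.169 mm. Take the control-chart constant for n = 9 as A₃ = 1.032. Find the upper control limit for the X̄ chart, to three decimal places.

76.323

X̄̄ = (76.213 + 76.161 + 76.187 + 76.090 + 76.118 + 76.151) / 6 = 76.1533
s̄ = (0.196 + 0.164 + 0.157 + 0.137 + 0.161 + 0.169) / 6 = 0.1640
UCL = X̄̄ + A₃·s̄ = 76.1533 + 1.032 × 0.1640 = 76.3226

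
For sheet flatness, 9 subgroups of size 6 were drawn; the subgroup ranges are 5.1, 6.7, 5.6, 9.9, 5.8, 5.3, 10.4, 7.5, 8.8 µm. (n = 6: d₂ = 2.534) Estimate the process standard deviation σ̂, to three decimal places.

R̄ = (5.1 + 6.7 + 5.6 + 9.9 + 5.8 + 5.3 + 10.4 + 7.5 + 8.8) / 9 = 7.2333
σ̂ = R̄ / d₂ = 7.2333 / 2.534 = 2.8545

2.855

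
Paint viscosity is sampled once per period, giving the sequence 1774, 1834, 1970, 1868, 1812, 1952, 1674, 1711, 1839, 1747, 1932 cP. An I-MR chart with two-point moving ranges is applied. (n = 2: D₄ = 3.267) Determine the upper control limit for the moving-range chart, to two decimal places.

Moving ranges: 60, 136, 102, 56, 140, 278, 37, 128, 92, 185; M̄R̄ = 1214.0000 / 10 = 121.4000
UCL_MR = D₄·M̄R̄ = 3.267 × 121.4000 = 396.6138

396.61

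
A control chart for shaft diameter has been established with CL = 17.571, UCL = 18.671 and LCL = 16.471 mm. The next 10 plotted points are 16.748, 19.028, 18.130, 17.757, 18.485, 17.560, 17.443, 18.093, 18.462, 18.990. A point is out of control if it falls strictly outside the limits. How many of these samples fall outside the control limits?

2

Compare each point to [16.471, 18.671]: sample 2 = 19.028 > UCL; sample 10 = 18.990 > UCL.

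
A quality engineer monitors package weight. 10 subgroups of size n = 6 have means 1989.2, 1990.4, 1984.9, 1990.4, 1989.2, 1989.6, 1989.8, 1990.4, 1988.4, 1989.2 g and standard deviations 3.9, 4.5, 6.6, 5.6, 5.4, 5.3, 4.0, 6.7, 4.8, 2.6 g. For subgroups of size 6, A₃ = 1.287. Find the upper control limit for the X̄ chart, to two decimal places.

X̄̄ = (1989.2 + 1990.4 + 1984.9 + 1990.4 + 1989.2 + 1989.6 + 1989.8 + 1990.4 + 1988.4 + 1989.2) / 10 = 1989.1500
s̄ = (3.9 + 4.5 + 6.6 + 5.6 + 5.4 + 5.3 + 4.0 + 6.7 + 4.8 + 2.6) / 10 = 4.9400
UCL = X̄̄ + A₃·s̄ = 1989.1500 + 1.287 × 4.9400 = 1995.5078

1995.51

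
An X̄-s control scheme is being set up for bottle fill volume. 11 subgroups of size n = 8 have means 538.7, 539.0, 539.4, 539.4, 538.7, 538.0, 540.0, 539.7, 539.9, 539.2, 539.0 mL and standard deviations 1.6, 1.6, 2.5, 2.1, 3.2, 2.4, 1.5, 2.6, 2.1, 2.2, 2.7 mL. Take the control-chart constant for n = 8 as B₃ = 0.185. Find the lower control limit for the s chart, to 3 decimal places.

0.412

s̄ = (1.6 + 1.6 + 2.5 + 2.1 + 3.2 + 2.4 + 1.5 + 2.6 + 2.1 + 2.2 + 2.7) / 11 = 2.2273
LCL_s = B₃·s̄ = 0.185 × 2.2273 = 0.4120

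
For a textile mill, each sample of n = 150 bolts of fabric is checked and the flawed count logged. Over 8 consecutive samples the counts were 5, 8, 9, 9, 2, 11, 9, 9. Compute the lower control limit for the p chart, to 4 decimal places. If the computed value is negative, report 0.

0.0000

p̄ = Σdᵢ / (k·n) = 62 / (8 × 150) = 0.05167
LCL = p̄ − 3·√(p̄(1−p̄)/n) = 0.05167 − 3 × 0.01807 = -0.00255 → 0 (negative, so LCL = 0)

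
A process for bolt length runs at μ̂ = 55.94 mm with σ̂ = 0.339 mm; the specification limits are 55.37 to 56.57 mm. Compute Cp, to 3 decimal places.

Cp = (USL − LSL) / (6σ̂) = (56.57 − 55.37) / (6 × 0.339) = 1.2000 / 2.0340 = 0.5900

0.590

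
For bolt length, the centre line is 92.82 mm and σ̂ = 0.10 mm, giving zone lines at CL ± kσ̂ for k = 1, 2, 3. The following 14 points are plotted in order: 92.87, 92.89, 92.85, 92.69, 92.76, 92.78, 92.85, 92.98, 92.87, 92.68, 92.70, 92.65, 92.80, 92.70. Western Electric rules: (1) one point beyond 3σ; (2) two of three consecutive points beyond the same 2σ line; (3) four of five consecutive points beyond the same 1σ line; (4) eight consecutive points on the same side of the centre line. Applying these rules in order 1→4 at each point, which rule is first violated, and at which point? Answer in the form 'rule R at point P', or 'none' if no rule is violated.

rule 3 at point 14

Zone of each point (C = within 1σ̂, B = 1σ̂–2σ̂, A = 2σ̂–3σ̂, * = beyond 3σ̂; sign = side of CL): 1:+C, 2:+C, 3:+C, 4:-B, 5:-C, 6:-C, 7:+C, 8:+B, 9:+C, 10:-B, 11:-B, 12:-B, 13:-C, 14:-B
Rule 3 (four of five consecutive points beyond the same 1σ limit) is satisfied at point 14.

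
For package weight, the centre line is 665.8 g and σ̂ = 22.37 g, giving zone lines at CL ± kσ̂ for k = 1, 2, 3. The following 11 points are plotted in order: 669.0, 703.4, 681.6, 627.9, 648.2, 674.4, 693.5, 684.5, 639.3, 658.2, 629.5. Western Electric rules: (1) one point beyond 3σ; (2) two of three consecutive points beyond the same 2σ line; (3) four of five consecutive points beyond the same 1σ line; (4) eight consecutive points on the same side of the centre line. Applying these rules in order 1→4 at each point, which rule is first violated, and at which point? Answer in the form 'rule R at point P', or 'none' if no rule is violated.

none

Zone of each point (C = within 1σ̂, B = 1σ̂–2σ̂, A = 2σ̂–3σ̂, * = beyond 3σ̂; sign = side of CL): 1:+C, 2:+B, 3:+C, 4:-B, 5:-C, 6:+C, 7:+B, 8:+C, 9:-B, 10:-C, 11:-B
No rule fires across all 11 points.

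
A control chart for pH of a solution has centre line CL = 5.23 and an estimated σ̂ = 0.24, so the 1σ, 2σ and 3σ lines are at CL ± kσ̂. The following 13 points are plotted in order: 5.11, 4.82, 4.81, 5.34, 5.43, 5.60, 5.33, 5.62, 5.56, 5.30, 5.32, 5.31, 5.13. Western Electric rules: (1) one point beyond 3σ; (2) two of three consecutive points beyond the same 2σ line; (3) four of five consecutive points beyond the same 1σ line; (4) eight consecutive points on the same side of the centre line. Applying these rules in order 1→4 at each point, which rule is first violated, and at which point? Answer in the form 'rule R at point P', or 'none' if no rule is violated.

Zone of each point (C = within 1σ̂, B = 1σ̂–2σ̂, A = 2σ̂–3σ̂, * = beyond 3σ̂; sign = side of CL): 1:-C, 2:-B, 3:-B, 4:+C, 5:+C, 6:+B, 7:+C, 8:+B, 9:+B, 10:+C, 11:+C, 12:+C, 13:-C
Rule 4 (eight consecutive points on the same side of the centre line) is satisfied at point 11.

rule 4 at point 11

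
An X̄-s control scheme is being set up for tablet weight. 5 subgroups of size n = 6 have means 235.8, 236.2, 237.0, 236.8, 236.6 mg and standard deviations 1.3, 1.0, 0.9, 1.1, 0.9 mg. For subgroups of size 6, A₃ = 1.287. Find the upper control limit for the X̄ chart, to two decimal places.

X̄̄ = (235.8 + 236.2 + 237.0 + 236.8 + 236.6) / 5 = 236.4800
s̄ = (1.3 + 1.0 + 0.9 + 1.1 + 0.9) / 5 = 1.0400
UCL = X̄̄ + A₃·s̄ = 236.4800 + 1.287 × 1.0400 = 237.8185

237.82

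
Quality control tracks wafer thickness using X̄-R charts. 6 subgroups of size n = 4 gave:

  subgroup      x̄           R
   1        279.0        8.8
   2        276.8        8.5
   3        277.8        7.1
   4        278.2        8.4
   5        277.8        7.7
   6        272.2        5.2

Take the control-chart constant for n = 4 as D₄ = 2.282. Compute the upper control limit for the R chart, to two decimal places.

17.38

R̄ = (8.8 + 8.5 + 7.1 + 8.4 + 7.7 + 5.2) / 6 = 45.7000 / 6 = 7.6167
UCL_R = D₄·R̄ = 2.282 × 7.6167 = 17.3812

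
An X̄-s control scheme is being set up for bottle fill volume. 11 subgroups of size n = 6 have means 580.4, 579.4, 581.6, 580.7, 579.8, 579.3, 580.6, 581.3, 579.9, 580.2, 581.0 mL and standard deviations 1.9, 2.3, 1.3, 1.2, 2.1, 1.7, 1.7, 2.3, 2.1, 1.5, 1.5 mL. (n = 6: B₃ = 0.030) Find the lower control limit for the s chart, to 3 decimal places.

s̄ = (1.9 + 2.3 + 1.3 + 1.2 + 2.1 + 1.7 + 1.7 + 2.3 + 2.1 + 1.5 + 1.5) / 11 = 1.7818
LCL_s = B₃·s̄ = 0.030 × 1.7818 = 0.0535

0.053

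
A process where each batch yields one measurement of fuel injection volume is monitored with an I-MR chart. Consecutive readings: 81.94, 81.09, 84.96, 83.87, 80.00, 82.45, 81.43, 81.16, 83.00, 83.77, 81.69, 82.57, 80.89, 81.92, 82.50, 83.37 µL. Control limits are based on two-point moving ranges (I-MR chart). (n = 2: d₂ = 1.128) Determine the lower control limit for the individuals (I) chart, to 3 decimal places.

X̄ = (81.94 + 81.09 + 84.96 + 83.87 + 80.00 + 82.45 + 81.43 + 81.16 + 83.00 + 83.77 + 81.69 + 82.57 + 80.89 + 81.92 + 82.50 + 83.37) / 16 = 82.2881
Moving ranges: 0.85, 3.87, 1.09, 3.87, 2.45, 1.02, 0.27, 1.84, 0.77, 2.08, 0.88, 1.68, 1.03, 0.58, 0.87; M̄R̄ = 23.1500 / 15 = 1.5433
LCL = X̄ − 3·M̄R̄/d₂ = 82.2881 − 3 × 1.5433 / 1.128 = 78.1835

78.184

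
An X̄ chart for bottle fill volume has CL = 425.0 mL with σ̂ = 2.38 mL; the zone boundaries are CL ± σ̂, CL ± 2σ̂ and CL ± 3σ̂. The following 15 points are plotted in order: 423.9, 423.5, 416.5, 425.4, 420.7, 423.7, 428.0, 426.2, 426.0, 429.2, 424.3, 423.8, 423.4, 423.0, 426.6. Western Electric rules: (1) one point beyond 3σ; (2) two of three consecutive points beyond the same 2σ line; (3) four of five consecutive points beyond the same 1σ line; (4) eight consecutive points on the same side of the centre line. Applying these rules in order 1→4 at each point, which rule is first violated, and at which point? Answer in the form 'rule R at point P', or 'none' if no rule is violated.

rule 1 at point 3

Zone of each point (C = within 1σ̂, B = 1σ̂–2σ̂, A = 2σ̂–3σ̂, * = beyond 3σ̂; sign = side of CL): 1:-C, 2:-C, 3:-*, 4:+C, 5:-B, 6:-C, 7:+B, 8:+C, 9:+C, 10:+B, 11:-C, 12:-C, 13:-C, 14:-C, 15:+C
Rule 1 (one point beyond the 3σ limits) is satisfied at point 3.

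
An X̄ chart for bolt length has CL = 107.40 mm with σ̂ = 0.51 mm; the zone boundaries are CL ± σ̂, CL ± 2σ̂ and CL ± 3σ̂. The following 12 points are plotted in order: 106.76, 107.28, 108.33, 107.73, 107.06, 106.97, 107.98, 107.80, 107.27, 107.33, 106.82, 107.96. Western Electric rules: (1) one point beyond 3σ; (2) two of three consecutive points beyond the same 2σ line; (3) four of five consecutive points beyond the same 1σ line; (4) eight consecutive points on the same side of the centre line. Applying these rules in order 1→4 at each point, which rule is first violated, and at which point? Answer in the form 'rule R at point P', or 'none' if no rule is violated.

none

Zone of each point (C = within 1σ̂, B = 1σ̂–2σ̂, A = 2σ̂–3σ̂, * = beyond 3σ̂; sign = side of CL): 1:-B, 2:-C, 3:+B, 4:+C, 5:-C, 6:-C, 7:+B, 8:+C, 9:-C, 10:-C, 11:-B, 12:+B
No rule fires across all 12 points.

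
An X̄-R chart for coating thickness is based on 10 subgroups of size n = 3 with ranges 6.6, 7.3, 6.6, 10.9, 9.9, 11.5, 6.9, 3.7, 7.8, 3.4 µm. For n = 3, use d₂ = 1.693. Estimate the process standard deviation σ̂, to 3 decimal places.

4.406

R̄ = (6.6 + 7.3 + 6.6 + 10.9 + 9.9 + 11.5 + 6.9 + 3.7 + 7.8 + 3.4) / 10 = 7.4600
σ̂ = R̄ / d₂ = 7.4600 / 1.693 = 4.4064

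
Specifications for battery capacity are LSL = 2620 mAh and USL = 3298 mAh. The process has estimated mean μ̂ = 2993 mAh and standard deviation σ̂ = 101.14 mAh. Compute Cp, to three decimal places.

1.117

Cp = (USL − LSL) / (6σ̂) = (3298 − 2620) / (6 × 101.14) = 678.0000 / 606.8400 = 1.1173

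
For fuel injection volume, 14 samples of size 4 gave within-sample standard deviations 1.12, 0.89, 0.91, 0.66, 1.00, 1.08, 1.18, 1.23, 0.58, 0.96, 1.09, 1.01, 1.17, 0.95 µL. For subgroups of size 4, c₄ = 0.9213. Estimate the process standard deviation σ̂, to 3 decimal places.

s̄ = (1.12 + 0.89 + 0.91 + 0.66 + 1.00 + 1.08 + 1.18 + 1.23 + 0.58 + 0.96 + 1.09 + 1.01 + 1.17 + 0.95) / 14 = 0.9879
σ̂ = s̄ / c₄ = 0.9879 / 0.9213 = 1.0722

1.072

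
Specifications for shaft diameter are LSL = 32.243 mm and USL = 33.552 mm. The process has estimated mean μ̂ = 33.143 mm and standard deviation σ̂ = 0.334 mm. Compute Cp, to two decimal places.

Cp = (USL − LSL) / (6σ̂) = (33.552 − 32.243) / (6 × 0.334) = 1.3090 / 2.0040 = 0.6532

0.65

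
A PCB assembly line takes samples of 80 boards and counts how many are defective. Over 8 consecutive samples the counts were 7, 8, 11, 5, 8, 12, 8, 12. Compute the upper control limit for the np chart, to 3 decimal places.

p̄ = Σdᵢ / (k·n) = 71 / (8 × 80) = 0.11094
UCL = np̄ + 3·√(np̄(1−p̄)) = 8.8750 + 3 × √(8.8750×0.88906) = 8.8750 + 3 × 2.8090 = 17.3020

17.302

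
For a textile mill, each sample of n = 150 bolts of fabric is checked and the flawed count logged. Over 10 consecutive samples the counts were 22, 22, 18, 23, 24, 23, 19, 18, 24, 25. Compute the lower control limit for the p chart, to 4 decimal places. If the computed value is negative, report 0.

p̄ = Σdᵢ / (k·n) = 218 / (10 × 150) = 0.14533
LCL = p̄ − 3·√(p̄(1−p̄)/n) = 0.14533 − 3 × 0.02878 = 0.05900

0.0590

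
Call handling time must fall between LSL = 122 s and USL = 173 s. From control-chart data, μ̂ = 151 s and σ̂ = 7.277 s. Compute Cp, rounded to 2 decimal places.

1.17

Cp = (USL − LSL) / (6σ̂) = (173 − 122) / (6 × 7.277) = 51.0000 / 43.6620 = 1.1681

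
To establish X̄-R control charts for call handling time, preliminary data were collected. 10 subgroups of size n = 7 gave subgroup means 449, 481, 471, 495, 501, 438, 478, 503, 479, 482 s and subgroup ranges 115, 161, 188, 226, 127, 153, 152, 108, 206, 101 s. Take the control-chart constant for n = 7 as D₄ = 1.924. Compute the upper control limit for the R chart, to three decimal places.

R̄ = (115 + 161 + 188 + 226 + 127 + 153 + 152 + 108 + 206 + 101) / 10 = 1537.0000 / 10 = 153.7000
UCL_R = D₄·R̄ = 1.924 × 153.7000 = 295.7188

295.719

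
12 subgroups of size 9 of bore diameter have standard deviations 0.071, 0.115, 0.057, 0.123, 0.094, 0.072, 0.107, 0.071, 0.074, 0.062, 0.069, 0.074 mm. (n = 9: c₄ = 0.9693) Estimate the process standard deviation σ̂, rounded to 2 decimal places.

s̄ = (0.071 + 0.115 + 0.057 + 0.123 + 0.094 + 0.072 + 0.107 + 0.071 + 0.074 + 0.062 + 0.069 + 0.074) / 12 = 0.0824
σ̂ = s̄ / c₄ = 0.0824 / 0.9693 = 0.0850

0.09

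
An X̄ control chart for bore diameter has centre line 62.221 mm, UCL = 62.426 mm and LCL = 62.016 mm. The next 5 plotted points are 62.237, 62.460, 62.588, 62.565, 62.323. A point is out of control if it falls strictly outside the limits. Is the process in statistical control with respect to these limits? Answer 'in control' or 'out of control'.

out of control

Compare each point to [62.016, 62.426]: sample 2 = 62.460 > UCL; sample 3 = 62.588 > UCL; sample 4 = 62.565 > UCL.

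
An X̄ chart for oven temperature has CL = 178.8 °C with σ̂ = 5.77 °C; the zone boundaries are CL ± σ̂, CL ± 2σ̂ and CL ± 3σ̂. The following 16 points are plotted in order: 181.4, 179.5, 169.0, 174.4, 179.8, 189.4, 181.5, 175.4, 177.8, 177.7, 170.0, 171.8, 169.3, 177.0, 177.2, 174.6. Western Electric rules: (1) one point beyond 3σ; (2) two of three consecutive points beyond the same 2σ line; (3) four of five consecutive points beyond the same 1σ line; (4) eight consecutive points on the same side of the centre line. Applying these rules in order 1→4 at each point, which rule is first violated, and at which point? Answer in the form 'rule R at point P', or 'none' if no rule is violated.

rule 4 at point 15

Zone of each point (C = within 1σ̂, B = 1σ̂–2σ̂, A = 2σ̂–3σ̂, * = beyond 3σ̂; sign = side of CL): 1:+C, 2:+C, 3:-B, 4:-C, 5:+C, 6:+B, 7:+C, 8:-C, 9:-C, 10:-C, 11:-B, 12:-B, 13:-B, 14:-C, 15:-C, 16:-C
Rule 4 (eight consecutive points on the same side of the centre line) is satisfied at point 15.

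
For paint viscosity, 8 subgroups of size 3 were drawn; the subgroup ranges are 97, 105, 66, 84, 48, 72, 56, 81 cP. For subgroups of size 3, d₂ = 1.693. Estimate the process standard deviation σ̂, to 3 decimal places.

R̄ = (97 + 105 + 66 + 84 + 48 + 72 + 56 + 81) / 8 = 76.1250
σ̂ = R̄ / d₂ = 76.1250 / 1.693 = 44.9646

44.965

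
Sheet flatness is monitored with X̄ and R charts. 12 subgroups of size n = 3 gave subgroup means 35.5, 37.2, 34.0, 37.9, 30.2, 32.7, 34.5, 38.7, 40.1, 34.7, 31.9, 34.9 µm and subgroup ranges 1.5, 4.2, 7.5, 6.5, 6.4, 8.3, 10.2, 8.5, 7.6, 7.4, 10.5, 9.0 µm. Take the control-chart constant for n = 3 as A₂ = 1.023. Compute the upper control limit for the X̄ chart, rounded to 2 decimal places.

42.66

X̄̄ = (35.5 + 37.2 + 34.0 + 37.9 + 30.2 + 32.7 + 34.5 + 38.7 + 40.1 + 34.7 + 31.9 + 34.9) / 12 = 422.3000 / 12 = 35.1917
R̄ = (1.5 + 4.2 + 7.5 + 6.5 + 6.4 + 8.3 + 10.2 + 8.5 + 7.6 + 7.4 + 10.5 + 9.0) / 12 = 87.6000 / 12 = 7.3000
UCL = X̄̄ + A₂·R̄ = 35.1917 + 1.023 × 7.3000 = 42.6596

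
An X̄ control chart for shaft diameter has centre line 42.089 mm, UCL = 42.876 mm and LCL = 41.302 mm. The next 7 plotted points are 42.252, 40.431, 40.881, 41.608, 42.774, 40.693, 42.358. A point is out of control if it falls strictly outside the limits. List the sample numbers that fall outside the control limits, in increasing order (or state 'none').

Compare each point to [41.302, 42.876]: sample 2 = 40.431 < LCL; sample 3 = 40.881 < LCL; sample 6 = 40.693 < LCL.

2, 3, 6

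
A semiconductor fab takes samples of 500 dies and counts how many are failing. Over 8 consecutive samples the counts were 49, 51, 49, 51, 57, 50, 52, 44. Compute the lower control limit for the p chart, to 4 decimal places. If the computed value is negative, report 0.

p̄ = Σdᵢ / (k·n) = 403 / (8 × 500) = 0.10075
LCL = p̄ − 3·√(p̄(1−p̄)/n) = 0.10075 − 3 × 0.01346 = 0.06037

0.0604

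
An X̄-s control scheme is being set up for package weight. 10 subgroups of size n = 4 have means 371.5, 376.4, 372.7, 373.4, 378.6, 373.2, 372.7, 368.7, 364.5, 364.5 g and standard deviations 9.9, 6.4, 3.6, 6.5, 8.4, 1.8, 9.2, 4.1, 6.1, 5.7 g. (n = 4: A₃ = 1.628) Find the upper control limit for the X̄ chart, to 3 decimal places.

381.665

X̄̄ = (371.5 + 376.4 + 372.7 + 373.4 + 378.6 + 373.2 + 372.7 + 368.7 + 364.5 + 364.5) / 10 = 371.6200
s̄ = (9.9 + 6.4 + 3.6 + 6.5 + 8.4 + 1.8 + 9.2 + 4.1 + 6.1 + 5.7) / 10 = 6.1700
UCL = X̄̄ + A₃·s̄ = 371.6200 + 1.628 × 6.1700 = 381.6648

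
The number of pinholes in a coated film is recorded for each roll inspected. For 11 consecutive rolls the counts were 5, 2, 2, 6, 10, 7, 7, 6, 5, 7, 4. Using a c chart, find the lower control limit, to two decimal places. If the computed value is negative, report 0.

0.00

c̄ = (5 + 2 + 2 + 6 + 10 + 7 + 7 + 6 + 5 + 7 + 4) / 11 = 61 / 11 = 5.5455
LCL = c̄ − 3√c̄ = 5.5455 − 3 × 2.3549 = -1.5192 → 0 (cannot be negative)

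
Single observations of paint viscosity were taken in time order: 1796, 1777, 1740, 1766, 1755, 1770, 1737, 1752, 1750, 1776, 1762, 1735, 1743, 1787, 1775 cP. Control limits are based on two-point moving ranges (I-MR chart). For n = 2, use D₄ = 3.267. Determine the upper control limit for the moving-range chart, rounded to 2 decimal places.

67.44

Moving ranges: 19, 37, 26, 11, 15, 33, 15, 2, 26, 14, 27, 8, 44, 12; M̄R̄ = 289.0000 / 14 = 20.6429
UCL_MR = D₄·M̄R̄ = 3.267 × 20.6429 = 67.4402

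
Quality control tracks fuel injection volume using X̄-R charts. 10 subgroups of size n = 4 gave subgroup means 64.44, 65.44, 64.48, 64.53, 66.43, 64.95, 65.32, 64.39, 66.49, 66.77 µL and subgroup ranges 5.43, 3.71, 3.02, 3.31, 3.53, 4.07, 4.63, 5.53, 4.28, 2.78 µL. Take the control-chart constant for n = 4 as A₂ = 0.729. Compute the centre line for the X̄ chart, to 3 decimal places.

X̄̄ = (64.44 + 65.44 + 64.48 + 64.53 + 66.43 + 64.95 + 65.32 + 64.39 + 66.49 + 66.77) / 10 = 653.2400 / 10 = 65.3240
CL = X̄̄ = 65.3240

65.324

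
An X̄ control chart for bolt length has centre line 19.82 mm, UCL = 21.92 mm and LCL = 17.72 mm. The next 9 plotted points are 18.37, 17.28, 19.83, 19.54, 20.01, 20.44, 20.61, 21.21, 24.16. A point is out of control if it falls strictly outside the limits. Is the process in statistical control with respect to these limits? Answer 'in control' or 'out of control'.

Compare each point to [17.72, 21.92]: sample 2 = 17.28 < LCL; sample 9 = 24.16 > UCL.

out of control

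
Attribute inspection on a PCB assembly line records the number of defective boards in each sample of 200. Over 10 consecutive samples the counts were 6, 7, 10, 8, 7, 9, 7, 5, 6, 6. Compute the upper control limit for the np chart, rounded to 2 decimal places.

14.95

p̄ = Σdᵢ / (k·n) = 71 / (10 × 200) = 0.03550
UCL = np̄ + 3·√(np̄(1−p̄)) = 7.1000 + 3 × √(7.1000×0.96450) = 7.1000 + 3 × 2.6169 = 14.9506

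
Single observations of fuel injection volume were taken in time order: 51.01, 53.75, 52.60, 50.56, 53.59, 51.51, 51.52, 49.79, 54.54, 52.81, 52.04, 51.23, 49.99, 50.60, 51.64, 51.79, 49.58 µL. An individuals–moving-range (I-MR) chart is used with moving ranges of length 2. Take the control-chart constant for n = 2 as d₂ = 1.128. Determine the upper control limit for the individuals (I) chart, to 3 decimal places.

56.016

X̄ = (51.01 + 53.75 + 52.60 + 50.56 + 53.59 + 51.51 + 51.52 + 49.79 + 54.54 + 52.81 + 52.04 + 51.23 + 49.99 + 50.60 + 51.64 + 51.79 + 49.58) / 17 = 51.6794
Moving ranges: 2.74, 1.15, 2.04, 3.03, 2.08, 0.01, 1.73, 4.75, 1.73, 0.77, 0.81, 1.24, 0.61, 1.04, 0.15, 2.21; M̄R̄ = 26.0900 / 16 = 1.6306
UCL = X̄ + 3·M̄R̄/d₂ = 51.6794 + 3 × 1.6306 / 1.128 = 56.0162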